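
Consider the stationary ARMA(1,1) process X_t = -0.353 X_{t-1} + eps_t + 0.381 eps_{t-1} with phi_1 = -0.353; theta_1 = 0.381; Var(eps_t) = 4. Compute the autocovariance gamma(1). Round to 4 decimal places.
\gamma(1) = 0.1107

Multiply the model equation by X_{t-k} and take expectations. With theta_0 = psi_0 = 1 and psi_j the MA(infinity) weights, this gives
  gamma(k) - sum_i phi_i gamma(k-i) = c_k,
  c_k = sigma^2 * sum_{j=k..q} theta_j psi_{j-k}   (c_k = 0 for k > q),
using gamma(-m) = gamma(m).
psi-weights needed (psi_j = theta_j + sum_i phi_i psi_{j-i}):
  psi_1 = theta_1 + phi_1 = 0.381 + (-0.353) = 0.028
Right-hand sides:
  c_0 = sigma^2 (1 + theta_1 psi_1) = 4 * (1 + (0.381)(0.028)) = 4 * 1.010668 = 4.042672
  c_1 = sigma^2 theta_1 = 4 * (0.381) = 1.524
  c_2 = 0
Equations for k = 0 and k = 1 (AR order 1):
  gamma(0) = phi_1 gamma(1) + c_0
  gamma(1) = phi_1 gamma(0) + c_1
Substituting the second into the first: gamma(0) (1 - phi_1^2) = c_0 + phi_1 c_1, so
  gamma(0) = (c_0 + phi_1 c_1) / (1 - phi_1^2) = (4.042672 + (-0.353)(1.524)) / (1 - (-0.353)^2) = 3.5047 / 0.875391 = 4.003582.
  gamma(1) = phi_1 gamma(0) + c_1 = (-0.353)(4.003582) + (1.524) = 0.110735.
Therefore gamma(1) = 0.1107 (to 4 decimal places).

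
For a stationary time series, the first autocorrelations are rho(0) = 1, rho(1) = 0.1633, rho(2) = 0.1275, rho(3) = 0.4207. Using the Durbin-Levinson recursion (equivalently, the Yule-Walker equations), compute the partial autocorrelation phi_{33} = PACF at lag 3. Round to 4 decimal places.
\phi_{33} = 0.4000

The PACF at lag k is phi_{kk}, the last component of the solution
to the Yule-Walker system G_k phi = r_k where
  (G_k)_{ij} = rho(|i - j|), (r_k)_i = rho(i), i,j = 1..k.
Equivalently, Durbin-Levinson gives phi_{kk} iteratively:
  phi_{11} = rho(1)
  phi_{kk} = [rho(k) - sum_{j=1..k-1} phi_{k-1,j} rho(k-j)]
            / [1 - sum_{j=1..k-1} phi_{k-1,j} rho(j)],
  phi_{k,j} = phi_{k-1,j} - phi_{kk} phi_{k-1,k-j},  j = 1..k-1.
Step k = 1:
  phi_11 = rho(1) = 0.1633.
Step k = 2:
  phi_22 = [rho(2) - phi_11 rho(1)] / [1 - phi_11 rho(1)] = [0.1275 - (0.1633)(0.1633)] / [1 - (0.1633)(0.1633)]
         = 0.10083311 / 0.97333311 = 0.103596.
  Update: phi_21 = phi_11 - phi_22 phi_11 = 0.1633 - (0.103596)(0.1633) = 0.146383.
Step k = 3:
  phi_33 = [rho(3) - phi_21 rho(2) - phi_22 rho(1)] / [1 - phi_21 rho(1) - phi_22 rho(2)]
    numerator   = 0.4207 - (0.146383)(0.1275) - (0.103596)(0.1633) = 0.38511901
    denominator = 1 - (0.146383)(0.1633) - (0.103596)(0.1275) = 0.96288723
  phi_33 = 0.38511901 / 0.96288723 = 0.4.
Therefore phi_{33} = 0.4000.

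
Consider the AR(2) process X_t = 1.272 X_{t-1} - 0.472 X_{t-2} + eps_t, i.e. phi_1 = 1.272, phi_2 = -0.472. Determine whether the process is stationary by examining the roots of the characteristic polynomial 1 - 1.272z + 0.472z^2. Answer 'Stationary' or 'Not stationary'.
\text{Stationary}

The AR(p) characteristic polynomial is P(z) = 1 - 1.272z + 0.472z^2.
Stationarity requires all roots to lie outside the unit circle, i.e. |z| > 1 for every root.
Set 1 + (-1.272) z + (0.472) z^2 = 0, i.e. a z^2 + b z + c = 0 with a = 0.472, b = -1.272, c = 1.
Discriminant D = b^2 - 4ac = (-1.272)^2 - 4*(0.472)*1 = 1.617984 - (1.888) = -0.270016.
D < 0, so the roots are the complex-conjugate pair z = (-b +/- i sqrt(-D)) / (2a) = 1.3475 +/- 0.5505i.
For a conjugate pair |z|^2 = z * conj(z) = (product of roots) = c/a = 1/(0.472) = 2.118644, so |z| = sqrt(2.118644) = 1.4556 for both roots.
Moduli of all roots: 1.4556, 1.4556.
All moduli strictly greater than 1? Yes.
Verdict: Stationary.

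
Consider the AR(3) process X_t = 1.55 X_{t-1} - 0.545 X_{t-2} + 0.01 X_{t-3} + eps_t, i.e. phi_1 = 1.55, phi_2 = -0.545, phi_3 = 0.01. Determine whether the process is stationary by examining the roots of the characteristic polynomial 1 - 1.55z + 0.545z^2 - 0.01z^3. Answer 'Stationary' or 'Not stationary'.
\text{Not stationary}

The AR(p) characteristic polynomial is P(z) = 1 - 1.55z + 0.545z^2 - 0.01z^3.
Stationarity requires all roots to lie outside the unit circle, i.e. |z| > 1 for every root.
Degree 3: look for a simple real root z0 first, then factor out (1 - z/z0) and solve the remaining quadratic.
Testing z0 = 2: P(2) = 1 + (-1.55)(2) + (0.545)(2)^2 + (-0.01)(2)^3
  = 1 + (-3.1) + (2.18) + (-0.08) = 0.  So z_0 = 2 is a root, |z_0| = 2.
Divide out the factor (1 - 0.5 z) = (1 - z/z0) (since 1/z0 = 0.5):
  P(z) = (1 - 0.5 z)(1 + (-1.05) z + (0.02) z^2)
  [check: z-coef -1.05 - (0.5) = -1.55; z^2-coef 0.02 - (0.5)(-1.05) = 0.545; z^3-coef -(0.5)(0.02) = -0.01.]
Remaining roots from the quadratic factor 1 + (-1.05) z + (0.02) z^2:
  Set 1 + (-1.05) z + (0.02) z^2 = 0, i.e. a z^2 + b z + c = 0 with a = 0.02, b = -1.05, c = 1.
  Discriminant D = b^2 - 4ac = (-1.05)^2 - 4*(0.02)*1 = 1.1025 - (0.08) = 1.0225.
  D >= 0, so the roots are real: z = (-b +/- sqrt(D)) / (2a) = (1.05 +/- 1.011187) / (0.04).
    z_1 = (1.05 + 1.011187) / (0.04) = 51.5297,   |z_1| = 51.5297.
    z_2 = (1.05 - 1.011187) / (0.04) = 0.9703,   |z_2| = 0.9703.
Moduli of all roots: 2.0000, 51.5297, 0.9703.
All moduli strictly greater than 1? No.
Verdict: Not stationary.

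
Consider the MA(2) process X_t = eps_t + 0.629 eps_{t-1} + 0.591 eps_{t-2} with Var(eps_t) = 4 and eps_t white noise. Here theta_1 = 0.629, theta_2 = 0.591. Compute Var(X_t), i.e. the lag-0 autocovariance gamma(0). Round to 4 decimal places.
\gamma(0) = 6.9797

For an MA(q) process X_t = eps_t + sum_i theta_i eps_{t-i} with
Var(eps_t) = sigma^2, the variance is
  gamma(0) = sigma^2 * (1 + sum_i theta_i^2).
  sum_i theta_i^2 = (0.629)^2 + (0.591)^2 = 0.395641 + 0.349281 = 0.744922.
  gamma(0) = 4 * (1 + 0.744922) = 4 * 1.744922 = 6.979688, which rounds to 6.9797.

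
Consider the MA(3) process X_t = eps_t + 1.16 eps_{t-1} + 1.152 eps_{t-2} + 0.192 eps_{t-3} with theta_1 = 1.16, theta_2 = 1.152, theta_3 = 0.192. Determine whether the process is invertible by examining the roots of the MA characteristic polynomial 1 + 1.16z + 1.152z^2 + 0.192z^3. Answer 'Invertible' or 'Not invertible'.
\text{Invertible}

The MA(q) characteristic polynomial is P(z) = 1 + 1.16z + 1.152z^2 + 0.192z^3.
Invertibility requires all roots to lie outside the unit circle, i.e. |z| > 1 for every root.
Degree 3: look for a simple real root z0 first, then factor out (1 - z/z0) and solve the remaining quadratic.
Testing z0 = -5: P(-5) = 1 + (1.16)(-5) + (1.152)(-5)^2 + (0.192)(-5)^3
  = 1 + (-5.8) + (28.8) + (-24) = 0.  So z_0 = -5 is a root, |z_0| = 5.
Divide out the factor (1 + 0.2 z) = (1 - z/z0) (since 1/z0 = -0.2):
  P(z) = (1 + 0.2 z)(1 + (0.96) z + (0.96) z^2)
  [check: z-coef 0.96 - (-0.2) = 1.16; z^2-coef 0.96 - (-0.2)(0.96) = 1.152; z^3-coef -(-0.2)(0.96) = 0.192.]
Remaining roots from the quadratic factor 1 + (0.96) z + (0.96) z^2:
  Set 1 + (0.96) z + (0.96) z^2 = 0, i.e. a z^2 + b z + c = 0 with a = 0.96, b = 0.96, c = 1.
  Discriminant D = b^2 - 4ac = (0.96)^2 - 4*(0.96)*1 = 0.9216 - (3.84) = -2.9184.
  D < 0, so the roots are the complex-conjugate pair z = (-b +/- i sqrt(-D)) / (2a) = -0.5 +/- 0.8898i.
  For a conjugate pair |z|^2 = z * conj(z) = (product of roots) = c/a = 1/(0.96) = 1.041667, so |z| = sqrt(1.041667) = 1.0206 for both roots.
Moduli of all roots: 5.0000, 1.0206, 1.0206.
All moduli strictly greater than 1? Yes.
Verdict: Invertible.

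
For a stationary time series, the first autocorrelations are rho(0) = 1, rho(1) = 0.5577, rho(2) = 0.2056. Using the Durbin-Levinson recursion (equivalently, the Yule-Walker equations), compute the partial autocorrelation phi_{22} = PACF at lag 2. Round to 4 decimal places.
\phi_{22} = -0.1530

The PACF at lag k is phi_{kk}, the last component of the solution
to the Yule-Walker system G_k phi = r_k where
  (G_k)_{ij} = rho(|i - j|), (r_k)_i = rho(i), i,j = 1..k.
Equivalently, Durbin-Levinson gives phi_{kk} iteratively:
  phi_{11} = rho(1)
  phi_{kk} = [rho(k) - sum_{j=1..k-1} phi_{k-1,j} rho(k-j)]
            / [1 - sum_{j=1..k-1} phi_{k-1,j} rho(j)],
  phi_{k,j} = phi_{k-1,j} - phi_{kk} phi_{k-1,k-j},  j = 1..k-1.
Step k = 1:
  phi_11 = rho(1) = 0.5577.
Step k = 2:
  phi_22 = [rho(2) - phi_11 rho(1)] / [1 - phi_11 rho(1)] = [0.2056 - (0.5577)(0.5577)] / [1 - (0.5577)(0.5577)]
         = -0.10542929 / 0.68897071 = -0.153.
Therefore phi_{22} = -0.1530.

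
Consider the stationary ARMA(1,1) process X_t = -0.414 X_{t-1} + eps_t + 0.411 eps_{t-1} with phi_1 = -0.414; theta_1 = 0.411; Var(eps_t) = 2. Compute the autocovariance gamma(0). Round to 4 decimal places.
\gamma(0) = 2.0000

Multiply the model equation by X_{t-k} and take expectations. With theta_0 = psi_0 = 1 and psi_j the MA(infinity) weights, this gives
  gamma(k) - sum_i phi_i gamma(k-i) = c_k,
  c_k = sigma^2 * sum_{j=k..q} theta_j psi_{j-k}   (c_k = 0 for k > q),
using gamma(-m) = gamma(m).
psi-weights needed (psi_j = theta_j + sum_i phi_i psi_{j-i}):
  psi_1 = theta_1 + phi_1 = 0.411 + (-0.414) = -0.003
Right-hand sides:
  c_0 = sigma^2 (1 + theta_1 psi_1) = 2 * (1 + (0.411)(-0.003)) = 2 * 0.998767 = 1.997534
  c_1 = sigma^2 theta_1 = 2 * (0.411) = 0.822
  c_2 = 0
Equations for k = 0 and k = 1 (AR order 1):
  gamma(0) = phi_1 gamma(1) + c_0
  gamma(1) = phi_1 gamma(0) + c_1
Substituting the second into the first: gamma(0) (1 - phi_1^2) = c_0 + phi_1 c_1, so
  gamma(0) = (c_0 + phi_1 c_1) / (1 - phi_1^2) = (1.997534 + (-0.414)(0.822)) / (1 - (-0.414)^2) = 1.657226 / 0.828604 = 2.000022.
Therefore gamma(0) = 2.0000 (to 4 decimal places).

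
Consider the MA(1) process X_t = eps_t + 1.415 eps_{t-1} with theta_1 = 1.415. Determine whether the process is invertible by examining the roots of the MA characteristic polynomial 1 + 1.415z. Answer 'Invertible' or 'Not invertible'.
\text{Not invertible}

The MA(q) characteristic polynomial is P(z) = 1 + 1.415z.
Invertibility requires all roots to lie outside the unit circle, i.e. |z| > 1 for every root.
This is linear in z: 1 + (1.415) z = 0  =>  z = -1/(1.415) = -0.706714,  |z| = 0.706714.
Moduli of all roots: 0.7067.
All moduli strictly greater than 1? No.
Verdict: Not invertible.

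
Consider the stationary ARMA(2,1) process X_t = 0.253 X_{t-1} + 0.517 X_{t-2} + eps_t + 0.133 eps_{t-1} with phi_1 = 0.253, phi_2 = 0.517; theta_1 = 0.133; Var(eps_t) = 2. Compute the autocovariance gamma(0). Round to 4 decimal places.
\gamma(0) = 4.3524

Multiply the model equation by X_{t-k} and take expectations. With theta_0 = psi_0 = 1 and psi_j the MA(infinity) weights, this gives
  gamma(k) - sum_i phi_i gamma(k-i) = c_k,
  c_k = sigma^2 * sum_{j=k..q} theta_j psi_{j-k}   (c_k = 0 for k > q),
using gamma(-m) = gamma(m).
psi-weights needed (psi_j = theta_j + sum_i phi_i psi_{j-i}):
  psi_1 = theta_1 + phi_1 = 0.133 + (0.253) = 0.386
Right-hand sides:
  c_0 = sigma^2 (1 + theta_1 psi_1) = 2 * (1 + (0.133)(0.386)) = 2 * 1.051338 = 2.102676
  c_1 = sigma^2 theta_1 = 2 * (0.133) = 0.266
  c_2 = 0
Equations for k = 0, 1, 2 (AR order 2, c_2 = 0):
  (E0) gamma(0) = phi_1 gamma(1) + phi_2 gamma(2) + c_0
  (E1) gamma(1) = phi_1 gamma(0) + phi_2 gamma(1) + c_1
  (E2) gamma(2) = phi_1 gamma(1) + phi_2 gamma(0)
From (E1): gamma(1) = A gamma(0) + B with
  A = phi_1 / (1 - phi_2) = 0.253 / 0.483 = 0.52381,   B = c_1 / (1 - phi_2) = 0.266 / 0.483 = 0.550725.
Insert (E2) into (E0): gamma(0) (1 - phi_2^2) = phi_1 (1 + phi_2) gamma(1) + c_0.
  phi_1 (1 + phi_2) = (0.253)(1.517) = 0.383801,   1 - phi_2^2 = 0.732711.
Replace gamma(1) by A gamma(0) + B and collect gamma(0):
  gamma(0) [0.732711 - (0.383801)(0.52381)] = (0.383801)(0.550725) + 2.102676
  gamma(0) * 0.531672 = 2.314045
  gamma(0) = 2.314045 / 0.531672 = 4.352388.
Therefore gamma(0) = 4.3524 (to 4 decimal places).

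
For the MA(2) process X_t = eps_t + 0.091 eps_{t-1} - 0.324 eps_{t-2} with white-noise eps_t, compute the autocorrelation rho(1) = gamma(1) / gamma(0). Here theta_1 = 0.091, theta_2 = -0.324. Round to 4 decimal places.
\rho(1) = 0.0553

For an MA(q) process with theta_0 = 1, the autocovariance is
  gamma(k) = sigma^2 * sum_{i=0..q-k} theta_i * theta_{i+k},
and rho(k) = gamma(k) / gamma(0). Sigma^2 cancels.
  numerator   = (1)*(0.091) + (0.091)*(-0.324) = 0.061516.
  denominator = (1)^2 + (0.091)^2 + (-0.324)^2 = 1.113257.
  rho(1) = 0.061516 / 1.113257 = 0.0553.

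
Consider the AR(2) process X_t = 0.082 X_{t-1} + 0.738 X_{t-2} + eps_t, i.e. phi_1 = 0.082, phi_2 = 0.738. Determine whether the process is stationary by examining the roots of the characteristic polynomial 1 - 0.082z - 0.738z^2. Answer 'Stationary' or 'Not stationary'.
\text{Stationary}

The AR(p) characteristic polynomial is P(z) = 1 - 0.082z - 0.738z^2.
Stationarity requires all roots to lie outside the unit circle, i.e. |z| > 1 for every root.
Set 1 + (-0.082) z + (-0.738) z^2 = 0, i.e. a z^2 + b z + c = 0 with a = -0.738, b = -0.082, c = 1.
Discriminant D = b^2 - 4ac = (-0.082)^2 - 4*(-0.738)*1 = 0.006724 - (-2.952) = 2.958724.
D >= 0, so the roots are real: z = (-b +/- sqrt(D)) / (2a) = (0.082 +/- 1.720094) / (-1.476).
  z_1 = (0.082 + 1.720094) / (-1.476) = -1.2209,   |z_1| = 1.2209.
  z_2 = (0.082 - 1.720094) / (-1.476) = 1.1098,   |z_2| = 1.1098.
Moduli of all roots: 1.2209, 1.1098.
All moduli strictly greater than 1? Yes.
Verdict: Stationary.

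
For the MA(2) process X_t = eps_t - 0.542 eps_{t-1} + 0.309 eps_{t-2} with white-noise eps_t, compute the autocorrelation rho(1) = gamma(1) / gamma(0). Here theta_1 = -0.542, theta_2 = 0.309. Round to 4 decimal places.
\rho(1) = -0.5107

For an MA(q) process with theta_0 = 1, the autocovariance is
  gamma(k) = sigma^2 * sum_{i=0..q-k} theta_i * theta_{i+k},
and rho(k) = gamma(k) / gamma(0). Sigma^2 cancels.
  numerator   = (1)*(-0.542) + (-0.542)*(0.309) = -0.709478.
  denominator = (1)^2 + (-0.542)^2 + (0.309)^2 = 1.389245.
  rho(1) = -0.709478 / 1.389245 = -0.5107.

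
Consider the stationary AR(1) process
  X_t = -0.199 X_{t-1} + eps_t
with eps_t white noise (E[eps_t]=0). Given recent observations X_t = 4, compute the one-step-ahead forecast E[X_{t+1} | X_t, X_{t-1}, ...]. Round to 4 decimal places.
E[X_{t+1} \mid \mathcal F_t] = -0.7960

For an AR(p) model X_t = c + sum_i phi_i X_{t-i} + eps_t, the
one-step-ahead conditional mean is
  E[X_{t+1} | X_t, ...] = c + sum_i phi_i X_{t+1-i}.
Substitute known values:
  E[X_{t+1} | ...] = (-0.199) * (4)
                   = -0.7960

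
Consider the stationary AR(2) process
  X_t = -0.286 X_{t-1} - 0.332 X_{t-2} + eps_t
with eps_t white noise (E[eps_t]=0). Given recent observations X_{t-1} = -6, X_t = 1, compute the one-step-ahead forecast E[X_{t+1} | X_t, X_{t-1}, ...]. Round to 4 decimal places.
E[X_{t+1} \mid \mathcal F_t] = 1.7060

For an AR(p) model X_t = c + sum_i phi_i X_{t-i} + eps_t, the
one-step-ahead conditional mean is
  E[X_{t+1} | X_t, ...] = c + sum_i phi_i X_{t+1-i}.
Substitute known values:
  E[X_{t+1} | ...] = (-0.286) * (1) + (-0.332) * (-6)
                   = 1.7060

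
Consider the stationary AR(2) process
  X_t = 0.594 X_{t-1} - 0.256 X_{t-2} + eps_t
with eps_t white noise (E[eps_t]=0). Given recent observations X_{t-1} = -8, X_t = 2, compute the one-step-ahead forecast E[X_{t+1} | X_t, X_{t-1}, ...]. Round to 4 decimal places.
E[X_{t+1} \mid \mathcal F_t] = 3.2360

For an AR(p) model X_t = c + sum_i phi_i X_{t-i} + eps_t, the
one-step-ahead conditional mean is
  E[X_{t+1} | X_t, ...] = c + sum_i phi_i X_{t+1-i}.
Substitute known values:
  E[X_{t+1} | ...] = (0.594) * (2) + (-0.256) * (-8)
                   = 3.2360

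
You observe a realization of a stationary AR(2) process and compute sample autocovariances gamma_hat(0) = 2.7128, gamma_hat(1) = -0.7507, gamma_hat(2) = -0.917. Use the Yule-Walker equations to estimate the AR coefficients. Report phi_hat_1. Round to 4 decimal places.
\hat\phi_{1} = -0.4010

The Yule-Walker equations for an AR(p) process read, in matrix form,
  Gamma_p phi = r_p,   with   (Gamma_p)_{ij} = gamma(|i - j|),
                       (r_p)_i = gamma(i),   i,j = 1..p.
Substitute the sample gammas (Toeplitz matrix and right-hand side of size 2):
  Gamma_p = [[2.7128, -0.7507], [-0.7507, 2.7128]]
  r_p     = [-0.7507, -0.917]
Written out:
  2.7128 phi_1 - 0.7507 phi_2 = -0.7507
  -0.7507 phi_1 + 2.7128 phi_2 = -0.917
Solve by Cramer's rule:
  det = gamma(0)^2 - gamma(1)^2 = (2.7128)^2 - (-0.7507)^2 = 7.35928384 - 0.56355049 = 6.79573335
  phi_hat_1 = [gamma(1) gamma(0) - gamma(1) gamma(2)] / det = [(-0.7507)(2.7128) - (-0.7507)(-0.917)] / 6.79573335 = -2.72489086 / 6.79573335 = -0.401
  phi_hat_2 = [gamma(0) gamma(2) - gamma(1)^2] / det = [(2.7128)(-0.917) - (-0.7507)^2] / 6.79573335 = -3.05118809 / 6.79573335 = -0.449
So phi_hat = [-0.4010, -0.4490].
Therefore phi_hat_1 = -0.4010.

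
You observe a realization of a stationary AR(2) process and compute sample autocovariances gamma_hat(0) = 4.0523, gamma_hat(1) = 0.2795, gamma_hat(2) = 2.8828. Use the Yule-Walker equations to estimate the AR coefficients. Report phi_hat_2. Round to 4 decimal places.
\hat\phi_{2} = 0.7100

The Yule-Walker equations for an AR(p) process read, in matrix form,
  Gamma_p phi = r_p,   with   (Gamma_p)_{ij} = gamma(|i - j|),
                       (r_p)_i = gamma(i),   i,j = 1..p.
Substitute the sample gammas (Toeplitz matrix and right-hand side of size 2):
  Gamma_p = [[4.0523, 0.2795], [0.2795, 4.0523]]
  r_p     = [0.2795, 2.8828]
Written out:
  4.0523 phi_1 + 0.2795 phi_2 = 0.2795
  0.2795 phi_1 + 4.0523 phi_2 = 2.8828
Solve by Cramer's rule:
  det = gamma(0)^2 - gamma(1)^2 = (4.0523)^2 - (0.2795)^2 = 16.42113529 - 0.07812025 = 16.34301504
  phi_hat_1 = [gamma(1) gamma(0) - gamma(1) gamma(2)] / det = [(0.2795)(4.0523) - (0.2795)(2.8828)] / 16.34301504 = 0.32687525 / 16.34301504 = 0.02
  phi_hat_2 = [gamma(0) gamma(2) - gamma(1)^2] / det = [(4.0523)(2.8828) - (0.2795)^2] / 16.34301504 = 11.60385019 / 16.34301504 = 0.71
So phi_hat = [0.0200, 0.7100].
Therefore phi_hat_2 = 0.7100.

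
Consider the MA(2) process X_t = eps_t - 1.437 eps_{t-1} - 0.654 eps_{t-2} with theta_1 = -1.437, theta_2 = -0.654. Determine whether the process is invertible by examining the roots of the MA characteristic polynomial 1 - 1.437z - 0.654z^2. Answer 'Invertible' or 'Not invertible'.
\text{Not invertible}

The MA(q) characteristic polynomial is P(z) = 1 - 1.437z - 0.654z^2.
Invertibility requires all roots to lie outside the unit circle, i.e. |z| > 1 for every root.
Set 1 + (-1.437) z + (-0.654) z^2 = 0, i.e. a z^2 + b z + c = 0 with a = -0.654, b = -1.437, c = 1.
Discriminant D = b^2 - 4ac = (-1.437)^2 - 4*(-0.654)*1 = 2.064969 - (-2.616) = 4.680969.
D >= 0, so the roots are real: z = (-b +/- sqrt(D)) / (2a) = (1.437 +/- 2.163555) / (-1.308).
  z_1 = (1.437 + 2.163555) / (-1.308) = -2.7527,   |z_1| = 2.7527.
  z_2 = (1.437 - 2.163555) / (-1.308) = 0.5555,   |z_2| = 0.5555.
Moduli of all roots: 2.7527, 0.5555.
All moduli strictly greater than 1? No.
Verdict: Not invertible.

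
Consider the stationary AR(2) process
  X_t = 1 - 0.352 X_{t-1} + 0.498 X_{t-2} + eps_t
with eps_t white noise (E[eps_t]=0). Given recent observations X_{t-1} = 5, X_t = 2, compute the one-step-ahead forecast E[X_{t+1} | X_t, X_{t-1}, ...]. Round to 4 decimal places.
E[X_{t+1} \mid \mathcal F_t] = 2.7860

For an AR(p) model X_t = c + sum_i phi_i X_{t-i} + eps_t, the
one-step-ahead conditional mean is
  E[X_{t+1} | X_t, ...] = c + sum_i phi_i X_{t+1-i}.
Substitute known values:
  E[X_{t+1} | ...] = 1 + (-0.352) * (2) + (0.498) * (5)
                   = 2.7860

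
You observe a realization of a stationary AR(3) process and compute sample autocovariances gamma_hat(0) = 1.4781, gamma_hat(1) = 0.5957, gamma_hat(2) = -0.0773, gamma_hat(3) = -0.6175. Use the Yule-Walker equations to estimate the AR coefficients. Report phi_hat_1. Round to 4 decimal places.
\hat\phi_{1} = 0.4120

The Yule-Walker equations for an AR(p) process read, in matrix form,
  Gamma_p phi = r_p,   with   (Gamma_p)_{ij} = gamma(|i - j|),
                       (r_p)_i = gamma(i),   i,j = 1..p.
Substitute the sample gammas (Toeplitz matrix and right-hand side of size 3):
  Gamma_p = [[1.4781, 0.5957, -0.0773], [0.5957, 1.4781, 0.5957], [-0.0773, 0.5957, 1.4781]]
  r_p     = [0.5957, -0.0773, -0.6175]
Written out (R1..R3):
  (R1) 1.4781 phi_1 + 0.5957 phi_2 - 0.0773 phi_3 = 0.5957
  (R2) 0.5957 phi_1 + 1.4781 phi_2 + 0.5957 phi_3 = -0.0773
  (R3) -0.0773 phi_1 + 0.5957 phi_2 + 1.4781 phi_3 = -0.6175
Gaussian elimination:
  R2 <- R2 - (0.5957/1.4781) R1 = R2 - (0.403017) R1:  1.238023 phi_2 + 0.626853 phi_3 = -0.317377
  R3 <- R3 - (-0.0773/1.4781) R1 = R3 - (-0.052297) R1:  0.626853 phi_2 + 1.474057 phi_3 = -0.586347
  R3 <- R3 - (0.626853/1.238023) R2 = R3 - (0.506334) R2:  1.15666 phi_3 = -0.425648
Back-substitution:
  phi_hat_3 = -0.425648 / 1.15666 = -0.367997
  phi_hat_2 = (-0.317377 - (0.626853)(-0.367997)) / 1.238023 = -0.070029
  phi_hat_1 = (0.5957 - (0.5957)(-0.070029) - (-0.0773)(-0.367997)) / 1.4781 = 0.411995
So phi_hat = [0.4120, -0.0700, -0.3680].
Therefore phi_hat_1 = 0.4120.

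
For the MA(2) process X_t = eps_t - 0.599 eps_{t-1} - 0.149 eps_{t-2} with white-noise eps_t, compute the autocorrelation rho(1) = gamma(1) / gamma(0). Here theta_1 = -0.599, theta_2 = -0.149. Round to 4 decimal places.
\rho(1) = -0.3691

For an MA(q) process with theta_0 = 1, the autocovariance is
  gamma(k) = sigma^2 * sum_{i=0..q-k} theta_i * theta_{i+k},
and rho(k) = gamma(k) / gamma(0). Sigma^2 cancels.
  numerator   = (1)*(-0.599) + (-0.599)*(-0.149) = -0.509749.
  denominator = (1)^2 + (-0.599)^2 + (-0.149)^2 = 1.381002.
  rho(1) = -0.509749 / 1.381002 = -0.3691.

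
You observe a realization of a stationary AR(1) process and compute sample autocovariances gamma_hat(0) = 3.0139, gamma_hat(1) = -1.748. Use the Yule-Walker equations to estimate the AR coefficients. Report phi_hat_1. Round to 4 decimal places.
\hat\phi_{1} = -0.5800

The Yule-Walker equations for an AR(p) process read, in matrix form,
  Gamma_p phi = r_p,   with   (Gamma_p)_{ij} = gamma(|i - j|),
                       (r_p)_i = gamma(i),   i,j = 1..p.
Substitute the sample gammas (Toeplitz matrix and right-hand side of size 1):
  Gamma_p = [[3.0139]]
  r_p     = [-1.748]
With p = 1 this is the single equation gamma(0) phi_1 = gamma(1):
  phi_hat_1 = gamma(1) / gamma(0) = -1.748 / 3.0139 = -0.5800.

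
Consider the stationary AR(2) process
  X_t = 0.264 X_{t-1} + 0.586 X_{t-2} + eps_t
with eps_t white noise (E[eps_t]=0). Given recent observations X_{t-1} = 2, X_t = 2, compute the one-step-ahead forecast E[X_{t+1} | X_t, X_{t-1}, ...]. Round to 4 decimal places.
E[X_{t+1} \mid \mathcal F_t] = 1.7000

For an AR(p) model X_t = c + sum_i phi_i X_{t-i} + eps_t, the
one-step-ahead conditional mean is
  E[X_{t+1} | X_t, ...] = c + sum_i phi_i X_{t+1-i}.
Substitute known values:
  E[X_{t+1} | ...] = (0.264) * (2) + (0.586) * (2)
                   = 1.7000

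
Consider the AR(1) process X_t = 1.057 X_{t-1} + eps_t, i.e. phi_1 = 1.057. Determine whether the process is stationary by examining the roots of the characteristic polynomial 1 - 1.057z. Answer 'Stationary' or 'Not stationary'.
\text{Not stationary}

The AR(p) characteristic polynomial is P(z) = 1 - 1.057z.
Stationarity requires all roots to lie outside the unit circle, i.e. |z| > 1 for every root.
This is linear in z: 1 + (-1.057) z = 0  =>  z = -1/(-1.057) = 0.946074,  |z| = 0.946074.
Moduli of all roots: 0.9461.
All moduli strictly greater than 1? No.
Verdict: Not stationary.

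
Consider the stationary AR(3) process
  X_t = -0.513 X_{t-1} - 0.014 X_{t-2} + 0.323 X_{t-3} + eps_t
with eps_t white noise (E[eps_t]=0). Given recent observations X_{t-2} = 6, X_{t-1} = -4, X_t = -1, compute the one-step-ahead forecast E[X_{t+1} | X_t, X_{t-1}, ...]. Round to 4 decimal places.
E[X_{t+1} \mid \mathcal F_t] = 2.5070

For an AR(p) model X_t = c + sum_i phi_i X_{t-i} + eps_t, the
one-step-ahead conditional mean is
  E[X_{t+1} | X_t, ...] = c + sum_i phi_i X_{t+1-i}.
Substitute known values:
  E[X_{t+1} | ...] = (-0.513) * (-1) + (-0.014) * (-4) + (0.323) * (6)
                   = 2.5070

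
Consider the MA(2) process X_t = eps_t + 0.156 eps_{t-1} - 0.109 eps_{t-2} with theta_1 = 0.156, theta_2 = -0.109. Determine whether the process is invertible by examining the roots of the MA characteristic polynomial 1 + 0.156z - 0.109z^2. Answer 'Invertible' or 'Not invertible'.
\text{Invertible}

The MA(q) characteristic polynomial is P(z) = 1 + 0.156z - 0.109z^2.
Invertibility requires all roots to lie outside the unit circle, i.e. |z| > 1 for every root.
Set 1 + (0.156) z + (-0.109) z^2 = 0, i.e. a z^2 + b z + c = 0 with a = -0.109, b = 0.156, c = 1.
Discriminant D = b^2 - 4ac = (0.156)^2 - 4*(-0.109)*1 = 0.024336 - (-0.436) = 0.460336.
D >= 0, so the roots are real: z = (-b +/- sqrt(D)) / (2a) = (-0.156 +/- 0.678481) / (-0.218).
  z_1 = (-0.156 + 0.678481) / (-0.218) = -2.3967,   |z_1| = 2.3967.
  z_2 = (-0.156 - 0.678481) / (-0.218) = 3.8279,   |z_2| = 3.8279.
Moduli of all roots: 2.3967, 3.8279.
All moduli strictly greater than 1? Yes.
Verdict: Invertible.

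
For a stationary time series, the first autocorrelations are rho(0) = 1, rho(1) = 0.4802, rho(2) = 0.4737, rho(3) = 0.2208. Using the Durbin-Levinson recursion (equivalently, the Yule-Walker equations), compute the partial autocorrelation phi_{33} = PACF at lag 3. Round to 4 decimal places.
\phi_{33} = -0.1249

The PACF at lag k is phi_{kk}, the last component of the solution
to the Yule-Walker system G_k phi = r_k where
  (G_k)_{ij} = rho(|i - j|), (r_k)_i = rho(i), i,j = 1..k.
Equivalently, Durbin-Levinson gives phi_{kk} iteratively:
  phi_{11} = rho(1)
  phi_{kk} = [rho(k) - sum_{j=1..k-1} phi_{k-1,j} rho(k-j)]
            / [1 - sum_{j=1..k-1} phi_{k-1,j} rho(j)],
  phi_{k,j} = phi_{k-1,j} - phi_{kk} phi_{k-1,k-j},  j = 1..k-1.
Step k = 1:
  phi_11 = rho(1) = 0.4802.
Step k = 2:
  phi_22 = [rho(2) - phi_11 rho(1)] / [1 - phi_11 rho(1)] = [0.4737 - (0.4802)(0.4802)] / [1 - (0.4802)(0.4802)]
         = 0.24310796 / 0.76940796 = 0.315968.
  Update: phi_21 = phi_11 - phi_22 phi_11 = 0.4802 - (0.315968)(0.4802) = 0.328472.
Step k = 3:
  phi_33 = [rho(3) - phi_21 rho(2) - phi_22 rho(1)] / [1 - phi_21 rho(1) - phi_22 rho(2)]
    numerator   = 0.2208 - (0.328472)(0.4737) - (0.315968)(0.4802) = -0.08652499
    denominator = 1 - (0.328472)(0.4802) - (0.315968)(0.4737) = 0.69259373
  phi_33 = -0.08652499 / 0.69259373 = -0.1249.
Therefore phi_{33} = -0.1249.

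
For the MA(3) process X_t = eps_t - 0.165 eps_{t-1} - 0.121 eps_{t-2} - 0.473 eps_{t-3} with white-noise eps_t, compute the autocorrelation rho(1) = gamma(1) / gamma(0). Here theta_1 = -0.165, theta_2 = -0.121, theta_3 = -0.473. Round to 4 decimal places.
\rho(1) = -0.0694

For an MA(q) process with theta_0 = 1, the autocovariance is
  gamma(k) = sigma^2 * sum_{i=0..q-k} theta_i * theta_{i+k},
and rho(k) = gamma(k) / gamma(0). Sigma^2 cancels.
  numerator   = (1)*(-0.165) + (-0.165)*(-0.121) + (-0.121)*(-0.473) = -0.087802.
  denominator = (1)^2 + (-0.165)^2 + (-0.121)^2 + (-0.473)^2 = 1.265595.
  rho(1) = -0.087802 / 1.265595 = -0.0694.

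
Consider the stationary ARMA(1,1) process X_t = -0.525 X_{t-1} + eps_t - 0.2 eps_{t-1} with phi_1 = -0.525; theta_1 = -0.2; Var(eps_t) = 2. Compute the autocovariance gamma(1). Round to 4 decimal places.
\gamma(1) = -2.2119

Multiply the model equation by X_{t-k} and take expectations. With theta_0 = psi_0 = 1 and psi_j the MA(infinity) weights, this gives
  gamma(k) - sum_i phi_i gamma(k-i) = c_k,
  c_k = sigma^2 * sum_{j=k..q} theta_j psi_{j-k}   (c_k = 0 for k > q),
using gamma(-m) = gamma(m).
psi-weights needed (psi_j = theta_j + sum_i phi_i psi_{j-i}):
  psi_1 = theta_1 + phi_1 = -0.2 + (-0.525) = -0.725
Right-hand sides:
  c_0 = sigma^2 (1 + theta_1 psi_1) = 2 * (1 + (-0.2)(-0.725)) = 2 * 1.145 = 2.29
  c_1 = sigma^2 theta_1 = 2 * (-0.2) = -0.4
  c_2 = 0
Equations for k = 0 and k = 1 (AR order 1):
  gamma(0) = phi_1 gamma(1) + c_0
  gamma(1) = phi_1 gamma(0) + c_1
Substituting the second into the first: gamma(0) (1 - phi_1^2) = c_0 + phi_1 c_1, so
  gamma(0) = (c_0 + phi_1 c_1) / (1 - phi_1^2) = (2.29 + (-0.525)(-0.4)) / (1 - (-0.525)^2) = 2.5 / 0.724375 = 3.451251.
  gamma(1) = phi_1 gamma(0) + c_1 = (-0.525)(3.451251) + (-0.4) = -2.211907.
Therefore gamma(1) = -2.2119 (to 4 decimal places).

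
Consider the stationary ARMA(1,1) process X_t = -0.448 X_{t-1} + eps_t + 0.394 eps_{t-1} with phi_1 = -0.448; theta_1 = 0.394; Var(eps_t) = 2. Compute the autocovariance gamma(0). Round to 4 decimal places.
\gamma(0) = 2.0073

Multiply the model equation by X_{t-k} and take expectations. With theta_0 = psi_0 = 1 and psi_j the MA(infinity) weights, this gives
  gamma(k) - sum_i phi_i gamma(k-i) = c_k,
  c_k = sigma^2 * sum_{j=k..q} theta_j psi_{j-k}   (c_k = 0 for k > q),
using gamma(-m) = gamma(m).
psi-weights needed (psi_j = theta_j + sum_i phi_i psi_{j-i}):
  psi_1 = theta_1 + phi_1 = 0.394 + (-0.448) = -0.054
Right-hand sides:
  c_0 = sigma^2 (1 + theta_1 psi_1) = 2 * (1 + (0.394)(-0.054)) = 2 * 0.978724 = 1.957448
  c_1 = sigma^2 theta_1 = 2 * (0.394) = 0.788
  c_2 = 0
Equations for k = 0 and k = 1 (AR order 1):
  gamma(0) = phi_1 gamma(1) + c_0
  gamma(1) = phi_1 gamma(0) + c_1
Substituting the second into the first: gamma(0) (1 - phi_1^2) = c_0 + phi_1 c_1, so
  gamma(0) = (c_0 + phi_1 c_1) / (1 - phi_1^2) = (1.957448 + (-0.448)(0.788)) / (1 - (-0.448)^2) = 1.604424 / 0.799296 = 2.007296.
Therefore gamma(0) = 2.0073 (to 4 decimal places).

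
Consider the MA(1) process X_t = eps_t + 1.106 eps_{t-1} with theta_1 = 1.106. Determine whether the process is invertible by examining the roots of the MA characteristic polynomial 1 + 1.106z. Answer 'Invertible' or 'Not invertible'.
\text{Not invertible}

The MA(q) characteristic polynomial is P(z) = 1 + 1.106z.
Invertibility requires all roots to lie outside the unit circle, i.e. |z| > 1 for every root.
This is linear in z: 1 + (1.106) z = 0  =>  z = -1/(1.106) = -0.904159,  |z| = 0.904159.
Moduli of all roots: 0.9042.
All moduli strictly greater than 1? No.
Verdict: Not invertible.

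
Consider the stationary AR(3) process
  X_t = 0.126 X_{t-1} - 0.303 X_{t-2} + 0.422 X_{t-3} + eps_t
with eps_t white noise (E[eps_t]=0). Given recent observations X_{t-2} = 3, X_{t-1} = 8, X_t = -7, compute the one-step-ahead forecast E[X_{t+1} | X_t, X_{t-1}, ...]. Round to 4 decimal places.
E[X_{t+1} \mid \mathcal F_t] = -2.0400

For an AR(p) model X_t = c + sum_i phi_i X_{t-i} + eps_t, the
one-step-ahead conditional mean is
  E[X_{t+1} | X_t, ...] = c + sum_i phi_i X_{t+1-i}.
Substitute known values:
  E[X_{t+1} | ...] = (0.126) * (-7) + (-0.303) * (8) + (0.422) * (3)
                   = -2.0400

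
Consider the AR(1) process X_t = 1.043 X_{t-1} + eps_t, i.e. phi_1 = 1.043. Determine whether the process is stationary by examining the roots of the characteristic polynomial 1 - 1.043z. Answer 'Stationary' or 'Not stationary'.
\text{Not stationary}

The AR(p) characteristic polynomial is P(z) = 1 - 1.043z.
Stationarity requires all roots to lie outside the unit circle, i.e. |z| > 1 for every root.
This is linear in z: 1 + (-1.043) z = 0  =>  z = -1/(-1.043) = 0.958773,  |z| = 0.958773.
Moduli of all roots: 0.9588.
All moduli strictly greater than 1? No.
Verdict: Not stationary.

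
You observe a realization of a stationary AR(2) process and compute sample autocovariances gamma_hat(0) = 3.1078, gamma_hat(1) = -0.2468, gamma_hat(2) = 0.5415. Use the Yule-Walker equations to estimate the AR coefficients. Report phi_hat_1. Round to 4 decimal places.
\hat\phi_{1} = -0.0660

The Yule-Walker equations for an AR(p) process read, in matrix form,
  Gamma_p phi = r_p,   with   (Gamma_p)_{ij} = gamma(|i - j|),
                       (r_p)_i = gamma(i),   i,j = 1..p.
Substitute the sample gammas (Toeplitz matrix and right-hand side of size 2):
  Gamma_p = [[3.1078, -0.2468], [-0.2468, 3.1078]]
  r_p     = [-0.2468, 0.5415]
Written out:
  3.1078 phi_1 - 0.2468 phi_2 = -0.2468
  -0.2468 phi_1 + 3.1078 phi_2 = 0.5415
Solve by Cramer's rule:
  det = gamma(0)^2 - gamma(1)^2 = (3.1078)^2 - (-0.2468)^2 = 9.65842084 - 0.06091024 = 9.5975106
  phi_hat_1 = [gamma(1) gamma(0) - gamma(1) gamma(2)] / det = [(-0.2468)(3.1078) - (-0.2468)(0.5415)] / 9.5975106 = -0.63336284 / 9.5975106 = -0.066
  phi_hat_2 = [gamma(0) gamma(2) - gamma(1)^2] / det = [(3.1078)(0.5415) - (-0.2468)^2] / 9.5975106 = 1.62196346 / 9.5975106 = 0.169
So phi_hat = [-0.0660, 0.1690].
Therefore phi_hat_1 = -0.0660.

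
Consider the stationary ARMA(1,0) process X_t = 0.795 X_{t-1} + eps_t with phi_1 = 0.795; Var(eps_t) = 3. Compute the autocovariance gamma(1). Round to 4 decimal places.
\gamma(1) = 6.4814

Multiply the model equation by X_{t-k} and take expectations. With theta_0 = psi_0 = 1 and psi_j the MA(infinity) weights, this gives
  gamma(k) - sum_i phi_i gamma(k-i) = c_k,
  c_k = sigma^2 * sum_{j=k..q} theta_j psi_{j-k}   (c_k = 0 for k > q),
using gamma(-m) = gamma(m).
Pure AR (q = 0): c_0 = sigma^2 = 3, c_k = 0 for k >= 1.
Equations for k = 0 and k = 1 (AR order 1):
  gamma(0) = phi_1 gamma(1) + c_0
  gamma(1) = phi_1 gamma(0) + c_1
Substituting the second into the first: gamma(0) (1 - phi_1^2) = c_0 + phi_1 c_1, so
  gamma(0) = c_0 / (1 - phi_1^2) = 3 / (1 - (0.795)^2) = 3 / 0.367975 = 8.152728.
  gamma(1) = phi_1 gamma(0) = (0.795)(8.152728) = 6.481419.
Therefore gamma(1) = 6.4814 (to 4 decimal places).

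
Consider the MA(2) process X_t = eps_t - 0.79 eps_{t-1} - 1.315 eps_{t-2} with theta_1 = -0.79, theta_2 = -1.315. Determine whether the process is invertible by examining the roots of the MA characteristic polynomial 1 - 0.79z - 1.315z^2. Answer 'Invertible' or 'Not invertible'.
\text{Not invertible}

The MA(q) characteristic polynomial is P(z) = 1 - 0.79z - 1.315z^2.
Invertibility requires all roots to lie outside the unit circle, i.e. |z| > 1 for every root.
Set 1 + (-0.79) z + (-1.315) z^2 = 0, i.e. a z^2 + b z + c = 0 with a = -1.315, b = -0.79, c = 1.
Discriminant D = b^2 - 4ac = (-0.79)^2 - 4*(-1.315)*1 = 0.6241 - (-5.26) = 5.8841.
D >= 0, so the roots are real: z = (-b +/- sqrt(D)) / (2a) = (0.79 +/- 2.425716) / (-2.63).
  z_1 = (0.79 + 2.425716) / (-2.63) = -1.2227,   |z_1| = 1.2227.
  z_2 = (0.79 - 2.425716) / (-2.63) = 0.6219,   |z_2| = 0.6219.
Moduli of all roots: 1.2227, 0.6219.
All moduli strictly greater than 1? No.
Verdict: Not invertible.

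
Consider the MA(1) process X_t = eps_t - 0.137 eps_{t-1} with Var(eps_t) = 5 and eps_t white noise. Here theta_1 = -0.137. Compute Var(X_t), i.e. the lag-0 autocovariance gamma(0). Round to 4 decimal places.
\gamma(0) = 5.0938

For an MA(q) process X_t = eps_t + sum_i theta_i eps_{t-i} with
Var(eps_t) = sigma^2, the variance is
  gamma(0) = sigma^2 * (1 + sum_i theta_i^2).
  sum_i theta_i^2 = (-0.137)^2 = 0.018769.
  gamma(0) = 5 * (1 + 0.018769) = 5 * 1.018769 = 5.093845, which rounds to 5.0938.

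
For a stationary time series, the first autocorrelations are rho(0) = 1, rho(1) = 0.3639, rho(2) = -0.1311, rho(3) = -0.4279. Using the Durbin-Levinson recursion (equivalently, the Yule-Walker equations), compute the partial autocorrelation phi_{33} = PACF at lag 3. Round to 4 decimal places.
\phi_{33} = -0.3240

The PACF at lag k is phi_{kk}, the last component of the solution
to the Yule-Walker system G_k phi = r_k where
  (G_k)_{ij} = rho(|i - j|), (r_k)_i = rho(i), i,j = 1..k.
Equivalently, Durbin-Levinson gives phi_{kk} iteratively:
  phi_{11} = rho(1)
  phi_{kk} = [rho(k) - sum_{j=1..k-1} phi_{k-1,j} rho(k-j)]
            / [1 - sum_{j=1..k-1} phi_{k-1,j} rho(j)],
  phi_{k,j} = phi_{k-1,j} - phi_{kk} phi_{k-1,k-j},  j = 1..k-1.
Step k = 1:
  phi_11 = rho(1) = 0.3639.
Step k = 2:
  phi_22 = [rho(2) - phi_11 rho(1)] / [1 - phi_11 rho(1)] = [-0.1311 - (0.3639)(0.3639)] / [1 - (0.3639)(0.3639)]
         = -0.26352321 / 0.86757679 = -0.303746.
  Update: phi_21 = phi_11 - phi_22 phi_11 = 0.3639 - (-0.303746)(0.3639) = 0.474433.
Step k = 3:
  phi_33 = [rho(3) - phi_21 rho(2) - phi_22 rho(1)] / [1 - phi_21 rho(1) - phi_22 rho(2)]
    numerator   = -0.4279 - (0.474433)(-0.1311) - (-0.303746)(0.3639) = -0.25516853
    denominator = 1 - (0.474433)(0.3639) - (-0.303746)(-0.1311) = 0.7875326
  phi_33 = -0.25516853 / 0.7875326 = -0.324.
Therefore phi_{33} = -0.3240.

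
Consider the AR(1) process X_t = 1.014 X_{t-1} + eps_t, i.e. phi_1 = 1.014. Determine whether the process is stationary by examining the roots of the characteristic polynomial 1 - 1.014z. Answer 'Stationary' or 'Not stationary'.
\text{Not stationary}

The AR(p) characteristic polynomial is P(z) = 1 - 1.014z.
Stationarity requires all roots to lie outside the unit circle, i.e. |z| > 1 for every root.
This is linear in z: 1 + (-1.014) z = 0  =>  z = -1/(-1.014) = 0.986193,  |z| = 0.986193.
Moduli of all roots: 0.9862.
All moduli strictly greater than 1? No.
Verdict: Not stationary.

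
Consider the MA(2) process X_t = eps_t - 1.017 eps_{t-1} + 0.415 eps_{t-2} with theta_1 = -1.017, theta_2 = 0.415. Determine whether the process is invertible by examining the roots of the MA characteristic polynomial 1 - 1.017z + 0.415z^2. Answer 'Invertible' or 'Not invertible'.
\text{Invertible}

The MA(q) characteristic polynomial is P(z) = 1 - 1.017z + 0.415z^2.
Invertibility requires all roots to lie outside the unit circle, i.e. |z| > 1 for every root.
Set 1 + (-1.017) z + (0.415) z^2 = 0, i.e. a z^2 + b z + c = 0 with a = 0.415, b = -1.017, c = 1.
Discriminant D = b^2 - 4ac = (-1.017)^2 - 4*(0.415)*1 = 1.034289 - (1.66) = -0.625711.
D < 0, so the roots are the complex-conjugate pair z = (-b +/- i sqrt(-D)) / (2a) = 1.2253 +/- 0.953i.
For a conjugate pair |z|^2 = z * conj(z) = (product of roots) = c/a = 1/(0.415) = 2.409639, so |z| = sqrt(2.409639) = 1.5523 for both roots.
Moduli of all roots: 1.5523, 1.5523.
All moduli strictly greater than 1? Yes.
Verdict: Invertible.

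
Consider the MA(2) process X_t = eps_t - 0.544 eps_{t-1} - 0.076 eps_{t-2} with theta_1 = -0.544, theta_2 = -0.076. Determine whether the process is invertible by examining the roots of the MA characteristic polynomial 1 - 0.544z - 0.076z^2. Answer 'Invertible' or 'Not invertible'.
\text{Invertible}

The MA(q) characteristic polynomial is P(z) = 1 - 0.544z - 0.076z^2.
Invertibility requires all roots to lie outside the unit circle, i.e. |z| > 1 for every root.
Set 1 + (-0.544) z + (-0.076) z^2 = 0, i.e. a z^2 + b z + c = 0 with a = -0.076, b = -0.544, c = 1.
Discriminant D = b^2 - 4ac = (-0.544)^2 - 4*(-0.076)*1 = 0.295936 - (-0.304) = 0.599936.
D >= 0, so the roots are real: z = (-b +/- sqrt(D)) / (2a) = (0.544 +/- 0.774555) / (-0.152).
  z_1 = (0.544 + 0.774555) / (-0.152) = -8.6747,   |z_1| = 8.6747.
  z_2 = (0.544 - 0.774555) / (-0.152) = 1.5168,   |z_2| = 1.5168.
Moduli of all roots: 8.6747, 1.5168.
All moduli strictly greater than 1? Yes.
Verdict: Invertible.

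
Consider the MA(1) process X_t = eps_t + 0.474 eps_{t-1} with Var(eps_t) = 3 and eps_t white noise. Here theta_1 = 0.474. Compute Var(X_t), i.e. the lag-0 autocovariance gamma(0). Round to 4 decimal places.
\gamma(0) = 3.6740

For an MA(q) process X_t = eps_t + sum_i theta_i eps_{t-i} with
Var(eps_t) = sigma^2, the variance is
  gamma(0) = sigma^2 * (1 + sum_i theta_i^2).
  sum_i theta_i^2 = (0.474)^2 = 0.224676.
  gamma(0) = 3 * (1 + 0.224676) = 3 * 1.224676 = 3.674028, which rounds to 3.6740.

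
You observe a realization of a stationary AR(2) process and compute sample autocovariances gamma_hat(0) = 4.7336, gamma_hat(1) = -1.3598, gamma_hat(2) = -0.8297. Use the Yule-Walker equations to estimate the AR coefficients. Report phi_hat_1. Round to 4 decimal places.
\hat\phi_{1} = -0.3680

The Yule-Walker equations for an AR(p) process read, in matrix form,
  Gamma_p phi = r_p,   with   (Gamma_p)_{ij} = gamma(|i - j|),
                       (r_p)_i = gamma(i),   i,j = 1..p.
Substitute the sample gammas (Toeplitz matrix and right-hand side of size 2):
  Gamma_p = [[4.7336, -1.3598], [-1.3598, 4.7336]]
  r_p     = [-1.3598, -0.8297]
Written out:
  4.7336 phi_1 - 1.3598 phi_2 = -1.3598
  -1.3598 phi_1 + 4.7336 phi_2 = -0.8297
Solve by Cramer's rule:
  det = gamma(0)^2 - gamma(1)^2 = (4.7336)^2 - (-1.3598)^2 = 22.40696896 - 1.84905604 = 20.55791292
  phi_hat_1 = [gamma(1) gamma(0) - gamma(1) gamma(2)] / det = [(-1.3598)(4.7336) - (-1.3598)(-0.8297)] / 20.55791292 = -7.56497534 / 20.55791292 = -0.368
  phi_hat_2 = [gamma(0) gamma(2) - gamma(1)^2] / det = [(4.7336)(-0.8297) - (-1.3598)^2] / 20.55791292 = -5.77652396 / 20.55791292 = -0.281
So phi_hat = [-0.3680, -0.2810].
Therefore phi_hat_1 = -0.3680.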